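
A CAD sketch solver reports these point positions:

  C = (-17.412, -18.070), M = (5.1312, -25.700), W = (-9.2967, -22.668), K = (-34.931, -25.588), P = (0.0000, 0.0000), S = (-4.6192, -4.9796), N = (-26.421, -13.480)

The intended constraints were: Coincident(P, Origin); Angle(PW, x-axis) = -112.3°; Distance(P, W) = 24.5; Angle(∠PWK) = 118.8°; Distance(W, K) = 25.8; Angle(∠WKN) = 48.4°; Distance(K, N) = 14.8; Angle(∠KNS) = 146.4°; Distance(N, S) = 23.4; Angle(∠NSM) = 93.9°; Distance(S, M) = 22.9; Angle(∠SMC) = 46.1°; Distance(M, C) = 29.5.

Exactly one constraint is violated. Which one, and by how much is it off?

Distance(M, C) = 29.5 — off by 5.70.

P = (0.00, 0.00) ✓; PW at -112.3° ✓; |PW| = 24.50 ✓; ∠PWK = 118.8° ✓; |WK| = 25.80 ✓; ∠WKN = 48.40° ✓; |KN| = 14.80 ✓; ∠KNS = 146.4° ✓; |NS| = 23.40 ✓; ∠NSM = 93.90° ✓; |SM| = 22.90 ✓; ∠SMC = 46.10° ✓; |MC| = 23.80 ✗.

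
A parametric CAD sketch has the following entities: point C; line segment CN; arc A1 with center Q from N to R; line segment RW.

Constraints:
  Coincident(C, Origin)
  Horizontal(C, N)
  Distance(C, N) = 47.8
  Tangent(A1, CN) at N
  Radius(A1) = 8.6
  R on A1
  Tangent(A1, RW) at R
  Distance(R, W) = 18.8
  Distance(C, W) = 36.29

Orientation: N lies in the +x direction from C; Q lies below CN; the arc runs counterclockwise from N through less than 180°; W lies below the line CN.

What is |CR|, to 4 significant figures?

40.75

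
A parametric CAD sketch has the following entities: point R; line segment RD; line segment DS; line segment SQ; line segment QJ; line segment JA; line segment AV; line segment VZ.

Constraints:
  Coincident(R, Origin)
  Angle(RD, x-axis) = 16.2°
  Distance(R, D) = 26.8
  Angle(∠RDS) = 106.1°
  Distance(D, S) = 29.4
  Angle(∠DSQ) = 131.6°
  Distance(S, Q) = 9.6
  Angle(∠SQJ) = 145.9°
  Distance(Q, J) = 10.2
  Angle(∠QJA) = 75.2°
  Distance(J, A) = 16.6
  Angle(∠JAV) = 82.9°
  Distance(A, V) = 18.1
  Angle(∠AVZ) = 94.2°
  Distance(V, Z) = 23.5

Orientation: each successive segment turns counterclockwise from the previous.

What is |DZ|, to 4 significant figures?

48.30

∠JAV = 82.9° gives AV at 14.50° from the x-axis; with |AV| = 18.1, V = (28.04, 32.62). ∠AVZ = 94.2° gives VZ at 100.3° from the x-axis; with |VZ| = 23.5, Z = (23.84, 55.74). Then |DZ| = |Z − D| = 48.30.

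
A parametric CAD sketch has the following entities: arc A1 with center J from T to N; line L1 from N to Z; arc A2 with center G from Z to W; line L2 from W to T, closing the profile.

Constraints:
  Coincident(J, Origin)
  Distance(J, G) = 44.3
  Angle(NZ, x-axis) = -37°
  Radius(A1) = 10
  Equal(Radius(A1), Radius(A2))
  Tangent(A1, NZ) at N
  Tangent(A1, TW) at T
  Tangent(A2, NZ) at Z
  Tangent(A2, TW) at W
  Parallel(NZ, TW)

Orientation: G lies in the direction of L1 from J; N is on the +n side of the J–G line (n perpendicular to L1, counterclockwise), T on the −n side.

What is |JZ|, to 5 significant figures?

45.415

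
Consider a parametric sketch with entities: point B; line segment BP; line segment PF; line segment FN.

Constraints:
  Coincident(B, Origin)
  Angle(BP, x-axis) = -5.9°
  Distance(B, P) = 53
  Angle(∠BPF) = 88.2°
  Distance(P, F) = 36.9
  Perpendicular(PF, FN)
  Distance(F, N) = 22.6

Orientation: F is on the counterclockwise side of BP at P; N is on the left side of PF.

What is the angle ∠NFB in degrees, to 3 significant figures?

33.6°

∠BPF = 88.2°, so PF runs at -5.9° + (180° − 88.2°) = 85.9° from the x-axis; with |PF| = 36.9, F = P + 36.9·(cos 85.9°, sin 85.9°) = (55.4, 31.4). The perpendicularity gives FN at right angles to PF; with |FN| = 22.6 on the left of PF, N = F + 22.6·(-0.997, 0.0715) = (32.8, 33.0). Then cos ∠NFB = FN·FB / (|FN||FB|), giving 33.6°.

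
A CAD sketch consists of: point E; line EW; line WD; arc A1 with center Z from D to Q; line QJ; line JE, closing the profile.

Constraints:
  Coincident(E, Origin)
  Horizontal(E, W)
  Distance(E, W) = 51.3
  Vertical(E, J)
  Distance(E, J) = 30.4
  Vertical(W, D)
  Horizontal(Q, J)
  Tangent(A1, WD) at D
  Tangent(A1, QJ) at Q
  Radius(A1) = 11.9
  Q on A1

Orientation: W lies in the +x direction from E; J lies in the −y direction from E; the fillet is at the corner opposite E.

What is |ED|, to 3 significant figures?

54.5

E is at the origin; E and W share the same y with |EW| = 51.3 and W on the +x side, so W = (51.3, 0.00). EJ is vertical with |EJ| = 30.4 and J on the −y side, so J = (0.00, -30.4). The virtual corner opposite E is at (51.3, -30.4). Since A1 is tangent to WD there, ZD ⟂ WD and since A1 is tangent to QJ there, ZQ ⟂ QJ, with radius 11.9, so the center Z sits 11.9 in from both sides at Z = (39.4, -18.5). That places the tangent points at D = (51.3, -18.5) on WD and Q = (39.4, -30.4) on QJ. Then |ED| = |D − E| = 54.5.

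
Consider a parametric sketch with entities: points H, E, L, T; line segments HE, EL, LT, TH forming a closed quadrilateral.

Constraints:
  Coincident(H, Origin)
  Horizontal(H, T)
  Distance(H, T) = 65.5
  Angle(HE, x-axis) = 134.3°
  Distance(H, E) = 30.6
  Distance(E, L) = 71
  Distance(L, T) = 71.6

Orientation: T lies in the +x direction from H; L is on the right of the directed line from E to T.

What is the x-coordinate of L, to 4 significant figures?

8.041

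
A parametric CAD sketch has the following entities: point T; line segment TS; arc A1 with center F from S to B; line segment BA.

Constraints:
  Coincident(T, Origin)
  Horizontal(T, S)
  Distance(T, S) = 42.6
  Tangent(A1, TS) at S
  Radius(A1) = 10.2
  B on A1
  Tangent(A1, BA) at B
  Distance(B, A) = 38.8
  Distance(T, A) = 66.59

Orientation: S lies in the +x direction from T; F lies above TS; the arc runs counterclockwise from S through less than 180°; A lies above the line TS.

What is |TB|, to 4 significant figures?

54.00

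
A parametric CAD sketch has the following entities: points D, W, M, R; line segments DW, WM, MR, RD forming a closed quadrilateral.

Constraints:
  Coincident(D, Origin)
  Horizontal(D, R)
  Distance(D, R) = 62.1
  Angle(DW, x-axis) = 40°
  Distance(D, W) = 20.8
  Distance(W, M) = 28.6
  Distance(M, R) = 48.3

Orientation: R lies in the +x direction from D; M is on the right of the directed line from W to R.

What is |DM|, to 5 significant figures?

22.280

D is at the origin; DR is horizontal with |DR| = 62.1 and R in +x, so R = (62.1, 0). DW runs at 40.0° with |DW| = 20.8, so W = (15.934, 13.370). M is determined by |WM| = 28.6 and |MR| = 48.3 together: it lies at the intersection of circle(W, 28.6) and circle(R, 48.3). With |WR| = 48.063, the foot of the radical line on WR is 8.2719 from W and the perpendicular offset is √(28.6² − 8.2719²) = 27.378. Taking the right-of-WR solution: M = (16.263, -15.228).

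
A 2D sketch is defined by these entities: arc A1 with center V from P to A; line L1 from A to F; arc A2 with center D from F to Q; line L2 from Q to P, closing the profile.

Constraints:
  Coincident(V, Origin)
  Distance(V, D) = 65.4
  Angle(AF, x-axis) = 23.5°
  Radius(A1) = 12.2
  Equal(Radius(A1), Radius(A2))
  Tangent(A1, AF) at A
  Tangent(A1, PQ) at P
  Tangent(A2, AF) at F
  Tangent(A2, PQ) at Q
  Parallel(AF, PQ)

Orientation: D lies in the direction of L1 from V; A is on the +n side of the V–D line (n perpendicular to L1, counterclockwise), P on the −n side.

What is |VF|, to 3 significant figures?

66.5

Tangency of A1 to both parallel lines with radius 12.2 puts A and P at V ± 12.2·n: A = (-4.86, 11.2), P = (4.86, -11.2). Equal radii place F and Q the same way about D: F = D + 12.2·n = (55.1, 37.3), Q = D − 12.2·n = (64.8, 14.9). Then |VF| = |F − V| = 66.5.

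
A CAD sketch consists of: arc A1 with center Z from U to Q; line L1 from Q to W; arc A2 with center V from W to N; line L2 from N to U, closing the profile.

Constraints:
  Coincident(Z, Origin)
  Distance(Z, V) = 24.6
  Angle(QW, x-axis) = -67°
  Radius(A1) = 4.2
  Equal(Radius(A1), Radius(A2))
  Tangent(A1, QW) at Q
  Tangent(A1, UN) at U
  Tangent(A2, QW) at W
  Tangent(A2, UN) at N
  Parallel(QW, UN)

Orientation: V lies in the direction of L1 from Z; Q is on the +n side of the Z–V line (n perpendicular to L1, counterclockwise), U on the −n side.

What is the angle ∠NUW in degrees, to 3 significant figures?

18.9°

The slot axis is L1's direction at -67.0°, so u = (cos -67.0°, sin -67.0°) = (0.391, -0.921) and n = (−sin -67.0°, cos -67.0°) = (0.921, 0.391). Z is at the origin and V lies 24.6 along u from Z, so V = 24.6·u = (9.61, -22.6). Tangency of A1 to both parallel lines with radius 4.2 puts Q and U at Z ± 4.2·n: Q = (3.87, 1.64), U = (-3.87, -1.64). Equal radii place W and N the same way about V: W = V + 4.2·n = (13.5, -21.0), N = V − 4.2·n = (5.75, -24.3). Then cos ∠NUW = UN·UW / (|UN||UW|), giving 18.9°.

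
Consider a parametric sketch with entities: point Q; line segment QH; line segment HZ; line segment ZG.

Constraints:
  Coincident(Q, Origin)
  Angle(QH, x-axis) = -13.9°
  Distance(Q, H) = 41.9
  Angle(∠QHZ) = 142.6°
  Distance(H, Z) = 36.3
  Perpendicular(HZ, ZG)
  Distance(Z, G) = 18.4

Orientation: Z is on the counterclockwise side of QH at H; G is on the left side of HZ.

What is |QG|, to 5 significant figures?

69.942

∠QHZ = 142.6°, so HZ runs at -13.9° + (180° − 142.6°) = 23.500° from the x-axis; with |HZ| = 36.3, Z = H + 36.3·(cos 23.500°, sin 23.500°) = (73.962, 4.4090). The perpendicularity gives ZG at right angles to HZ; with |ZG| = 18.4 on the left of HZ, G = Z + 18.4·(-0.39875, 0.91706) = (66.625, 21.283). Then |QG| = |G − Q| = 69.942.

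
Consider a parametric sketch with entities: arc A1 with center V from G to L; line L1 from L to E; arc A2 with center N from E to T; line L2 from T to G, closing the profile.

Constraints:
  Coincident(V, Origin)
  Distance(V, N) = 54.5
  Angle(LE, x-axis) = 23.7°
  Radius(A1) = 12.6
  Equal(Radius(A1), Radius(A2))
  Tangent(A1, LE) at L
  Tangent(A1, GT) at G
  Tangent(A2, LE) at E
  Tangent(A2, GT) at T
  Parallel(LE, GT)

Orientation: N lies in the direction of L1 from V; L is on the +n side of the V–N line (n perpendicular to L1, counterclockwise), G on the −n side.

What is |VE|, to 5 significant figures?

55.938

Tangency of A1 to both parallel lines with radius 12.6 puts L and G at V ± 12.6·n: L = (-5.0645, 11.537), G = (5.0645, -11.537). Equal radii place E and T the same way about N: E = N + 12.6·n = (44.839, 33.444), T = N − 12.6·n = (54.968, 10.369). Then |VE| = |E − V| = 55.938.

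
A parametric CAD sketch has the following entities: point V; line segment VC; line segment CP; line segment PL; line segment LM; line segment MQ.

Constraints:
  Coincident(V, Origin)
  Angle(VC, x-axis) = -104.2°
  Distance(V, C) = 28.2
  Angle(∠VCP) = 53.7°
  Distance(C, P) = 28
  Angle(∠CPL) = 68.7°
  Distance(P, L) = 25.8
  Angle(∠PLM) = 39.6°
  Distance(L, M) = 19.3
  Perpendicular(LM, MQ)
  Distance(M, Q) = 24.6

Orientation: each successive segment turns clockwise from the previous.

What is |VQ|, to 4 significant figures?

31.33

∠PLM = 39.6° gives LM at -122.2° from the x-axis; with |LM| = 19.3, M = (-10.50, -14.01). The perpendicularity gives MQ at right angles to LM, so MQ runs at 147.8°; with |MQ| = 24.6, Q = (-31.32, -0.8974). Then |VQ| = |Q − V| = 31.33.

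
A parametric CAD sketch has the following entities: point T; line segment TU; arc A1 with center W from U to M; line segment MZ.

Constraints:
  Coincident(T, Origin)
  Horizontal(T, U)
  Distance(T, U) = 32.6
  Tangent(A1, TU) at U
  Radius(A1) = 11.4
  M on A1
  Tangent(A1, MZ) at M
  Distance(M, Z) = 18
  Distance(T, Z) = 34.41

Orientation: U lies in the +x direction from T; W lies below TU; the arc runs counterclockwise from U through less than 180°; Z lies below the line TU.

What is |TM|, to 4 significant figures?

23.64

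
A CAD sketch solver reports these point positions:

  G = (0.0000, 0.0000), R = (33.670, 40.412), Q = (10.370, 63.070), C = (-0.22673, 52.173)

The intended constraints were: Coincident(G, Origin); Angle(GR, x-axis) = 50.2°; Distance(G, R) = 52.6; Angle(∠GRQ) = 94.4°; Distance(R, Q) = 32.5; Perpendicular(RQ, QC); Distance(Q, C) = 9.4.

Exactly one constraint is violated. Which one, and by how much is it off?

Distance(Q, C) = 9.4 — off by 5.80.

G = (0.00, 0.00) ✓; GR at 50.20° ✓; |GR| = 52.60 ✓; ∠GRQ = 94.40° ✓; |RQ| = 32.50 ✓; ∠(RQ, QC) = 90.00° ✓; |QC| = 15.20 ✗.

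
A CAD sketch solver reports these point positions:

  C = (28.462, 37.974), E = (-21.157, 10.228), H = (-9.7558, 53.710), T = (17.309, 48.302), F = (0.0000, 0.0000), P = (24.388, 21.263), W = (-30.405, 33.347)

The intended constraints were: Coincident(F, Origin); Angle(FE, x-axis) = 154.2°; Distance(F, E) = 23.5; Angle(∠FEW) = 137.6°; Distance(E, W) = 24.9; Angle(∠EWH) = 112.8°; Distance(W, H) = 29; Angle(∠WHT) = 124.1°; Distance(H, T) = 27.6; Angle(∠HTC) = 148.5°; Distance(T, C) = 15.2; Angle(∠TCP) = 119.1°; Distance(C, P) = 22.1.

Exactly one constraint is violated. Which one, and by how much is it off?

Distance(C, P) = 22.1 — off by 4.90.

F = (0.00, 0.00) ✓; FE at 154.2° ✓; |FE| = 23.50 ✓; ∠FEW = 137.6° ✓; |EW| = 24.90 ✓; ∠EWH = 112.8° ✓; |WH| = 29.00 ✓; ∠WHT = 124.1° ✓; |HT| = 27.60 ✓; ∠HTC = 148.5° ✓; |TC| = 15.20 ✓; ∠TCP = 119.1° ✓; |CP| = 17.20 ✗.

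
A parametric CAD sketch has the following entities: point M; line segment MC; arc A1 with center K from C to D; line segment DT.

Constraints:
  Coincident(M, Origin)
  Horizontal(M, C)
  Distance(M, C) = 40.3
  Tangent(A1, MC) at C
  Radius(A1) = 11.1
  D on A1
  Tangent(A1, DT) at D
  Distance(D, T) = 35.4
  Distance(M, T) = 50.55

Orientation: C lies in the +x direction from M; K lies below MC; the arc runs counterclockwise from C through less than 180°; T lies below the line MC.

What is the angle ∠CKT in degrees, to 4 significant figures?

154.0°

Checks: |MC| = 40.30 ✓; ∠(KC, CM) = 90.00° ✓; |KD| = 11.10 ✓; ∠(KD, DT) = 90.00° ✓; |DT| = 35.40 ✓; |MT| = 50.55 ✓.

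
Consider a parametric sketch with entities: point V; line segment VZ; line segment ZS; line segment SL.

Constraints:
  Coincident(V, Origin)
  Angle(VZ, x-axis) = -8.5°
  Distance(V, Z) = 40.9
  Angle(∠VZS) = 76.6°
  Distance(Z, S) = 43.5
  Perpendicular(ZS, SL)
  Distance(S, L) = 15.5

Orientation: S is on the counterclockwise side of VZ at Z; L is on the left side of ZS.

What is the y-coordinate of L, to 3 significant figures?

36.0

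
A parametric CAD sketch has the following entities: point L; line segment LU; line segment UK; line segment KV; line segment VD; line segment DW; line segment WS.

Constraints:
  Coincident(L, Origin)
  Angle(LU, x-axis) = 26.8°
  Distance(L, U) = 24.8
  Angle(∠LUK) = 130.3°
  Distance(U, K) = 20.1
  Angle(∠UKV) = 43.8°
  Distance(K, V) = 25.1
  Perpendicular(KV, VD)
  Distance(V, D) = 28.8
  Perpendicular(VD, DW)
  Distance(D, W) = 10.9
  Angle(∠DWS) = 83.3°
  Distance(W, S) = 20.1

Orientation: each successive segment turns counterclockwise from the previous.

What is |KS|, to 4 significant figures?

18.76

VD is perpendicular to DW, so DW runs at 32.70°; with |DW| = 10.9, W = (30.44, -1.181). ∠DWS = 83.3° gives WS at 129.4° from the x-axis; with |WS| = 20.1, S = (17.68, 14.35). Then |KS| = |S − K| = 18.76.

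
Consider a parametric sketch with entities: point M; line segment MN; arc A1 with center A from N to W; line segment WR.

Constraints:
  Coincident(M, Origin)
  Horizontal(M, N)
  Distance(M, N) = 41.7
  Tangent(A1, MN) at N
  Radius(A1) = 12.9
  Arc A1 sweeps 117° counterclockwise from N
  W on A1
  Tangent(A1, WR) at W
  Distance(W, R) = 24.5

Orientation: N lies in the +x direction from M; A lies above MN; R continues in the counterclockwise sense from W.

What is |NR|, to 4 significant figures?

40.59

M is at the origin; M and N share the same y with |MN| = 41.7 and N on the +x side, so N = (41.70, 0.000). Tangency of A1 to MN means the radius AN is perpendicular to MN, so A = N + (0, 12.9) = (41.70, 12.90). On A1, N sits at bearing -90° from A; a 117° counterclockwise sweep puts W at bearing 27°, so W = A + 12.9·(cos 27°, sin 27°) = (53.19, 18.76). The tangent condition forces AW to be normal to WR, so WR runs along (−sin 27°, cos 27°); with |WR| = 24.5, R = (42.07, 40.59). Then |NR| = |R − N| = 40.59.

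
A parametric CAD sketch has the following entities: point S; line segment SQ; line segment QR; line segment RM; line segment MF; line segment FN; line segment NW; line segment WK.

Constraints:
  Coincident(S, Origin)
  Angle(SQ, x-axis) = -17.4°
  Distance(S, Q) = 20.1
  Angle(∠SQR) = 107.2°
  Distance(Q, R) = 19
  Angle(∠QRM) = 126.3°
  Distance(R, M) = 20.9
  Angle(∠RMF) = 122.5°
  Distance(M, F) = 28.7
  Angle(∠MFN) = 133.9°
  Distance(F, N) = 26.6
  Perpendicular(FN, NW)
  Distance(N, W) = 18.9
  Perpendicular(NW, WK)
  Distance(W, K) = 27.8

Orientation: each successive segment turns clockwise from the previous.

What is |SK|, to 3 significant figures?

21.7

S is at the origin; SQ runs at -17.4° with length 20.1, so Q = (19.2, -6.01). ∠SQR = 107.2° gives QR at -90.2° from the x-axis; with |QR| = 19.0, R = (19.1, -25.0). ∠QRM = 126.3° gives RM at -144° from the x-axis; with |RM| = 20.9, M = (2.23, -37.3). ∠RMF = 122.5° gives MF at 159° from the x-axis; with |MF| = 28.7, F = (-24.5, -26.9). ∠MFN = 133.9° gives FN at 112° from the x-axis; with |FN| = 26.6, N = (-34.7, -2.28). FN ⟂ NW, so NW runs at 22.5°; with |NW| = 18.9, W = (-17.2, 4.96). NW is perpendicular to WK, so WK runs at -67.5°; with |WK| = 27.8, K = (-6.57, -20.7). Then |SK| = |K − S| = 21.7.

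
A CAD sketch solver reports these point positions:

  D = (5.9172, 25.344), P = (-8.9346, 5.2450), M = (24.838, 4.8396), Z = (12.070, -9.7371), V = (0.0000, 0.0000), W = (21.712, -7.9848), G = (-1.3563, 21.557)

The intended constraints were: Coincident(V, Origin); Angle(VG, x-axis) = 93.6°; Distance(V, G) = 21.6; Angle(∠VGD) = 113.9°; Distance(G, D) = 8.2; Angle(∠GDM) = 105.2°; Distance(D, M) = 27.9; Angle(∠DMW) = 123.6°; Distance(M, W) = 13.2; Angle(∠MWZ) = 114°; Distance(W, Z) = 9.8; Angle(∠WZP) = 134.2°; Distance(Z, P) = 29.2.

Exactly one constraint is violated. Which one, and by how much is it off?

Distance(Z, P) = 29.2 — off by 3.40.

V = (0.00, 0.00) ✓; VG at 93.60° ✓; |VG| = 21.60 ✓; ∠VGD = 113.9° ✓; |GD| = 8.200 ✓; ∠GDM = 105.2° ✓; |DM| = 27.90 ✓; ∠DMW = 123.6° ✓; |MW| = 13.20 ✓; ∠MWZ = 114.0° ✓; |WZ| = 9.800 ✓; ∠WZP = 134.2° ✓; |ZP| = 25.80 ✗.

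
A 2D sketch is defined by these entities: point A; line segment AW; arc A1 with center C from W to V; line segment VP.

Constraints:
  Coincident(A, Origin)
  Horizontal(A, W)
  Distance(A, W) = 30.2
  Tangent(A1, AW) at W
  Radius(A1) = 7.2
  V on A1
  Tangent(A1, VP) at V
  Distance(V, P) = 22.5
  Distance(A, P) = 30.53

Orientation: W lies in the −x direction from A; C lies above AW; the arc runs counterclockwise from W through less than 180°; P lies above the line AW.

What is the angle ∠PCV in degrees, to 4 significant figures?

72.26°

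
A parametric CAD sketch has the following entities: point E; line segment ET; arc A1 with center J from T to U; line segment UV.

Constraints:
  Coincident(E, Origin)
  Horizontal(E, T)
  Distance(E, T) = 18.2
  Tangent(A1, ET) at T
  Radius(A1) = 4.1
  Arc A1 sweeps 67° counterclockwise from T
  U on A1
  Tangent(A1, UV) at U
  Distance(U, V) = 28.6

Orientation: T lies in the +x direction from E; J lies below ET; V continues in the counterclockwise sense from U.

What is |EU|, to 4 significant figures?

14.64

E is at the origin; E and T share the same y with |ET| = 18.2 and T on the +x side, so T = (18.20, 0.000). Since A1 is tangent to ET there, JT ⟂ ET, so J = T + (0, -4.1) = (18.20, -4.100). On A1, T sits at bearing 90° from J; a 67° counterclockwise sweep puts U at bearing 157°, so U = J + 4.1·(cos 157°, sin 157°) = (14.43, -2.498). Then |EU| = |U − E| = 14.64.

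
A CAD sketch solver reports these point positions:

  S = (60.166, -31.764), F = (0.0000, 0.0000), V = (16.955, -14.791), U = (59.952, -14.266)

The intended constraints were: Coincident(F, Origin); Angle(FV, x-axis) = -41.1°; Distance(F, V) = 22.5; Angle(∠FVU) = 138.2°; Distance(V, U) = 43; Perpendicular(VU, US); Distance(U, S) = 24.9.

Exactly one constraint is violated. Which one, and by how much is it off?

Distance(U, S) = 24.9 — off by 7.40.

F = (0.00, 0.00) ✓; FV at -41.10° ✓; |FV| = 22.50 ✓; ∠FVU = 138.2° ✓; |VU| = 43.00 ✓; ∠(VU, US) = 90.00° ✓; |US| = 17.50 ✗.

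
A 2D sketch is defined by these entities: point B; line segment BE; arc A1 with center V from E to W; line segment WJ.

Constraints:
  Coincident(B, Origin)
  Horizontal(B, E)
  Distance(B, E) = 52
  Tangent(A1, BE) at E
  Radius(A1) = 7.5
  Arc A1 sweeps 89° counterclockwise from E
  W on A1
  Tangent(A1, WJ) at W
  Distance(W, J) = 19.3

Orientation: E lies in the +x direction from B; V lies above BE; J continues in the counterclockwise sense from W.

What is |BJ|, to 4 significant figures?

65.51

On A1, E sits at bearing -90° from V; an 89° counterclockwise sweep puts W at bearing -1°, so W = V + 7.5·(cos -1°, sin -1°) = (59.50, 7.369). Since A1 is tangent to WJ there, VW ⟂ WJ, so WJ runs along (−sin -1°, cos -1°); with |WJ| = 19.3, J = (59.84, 26.67). Then |BJ| = |J − B| = 65.51.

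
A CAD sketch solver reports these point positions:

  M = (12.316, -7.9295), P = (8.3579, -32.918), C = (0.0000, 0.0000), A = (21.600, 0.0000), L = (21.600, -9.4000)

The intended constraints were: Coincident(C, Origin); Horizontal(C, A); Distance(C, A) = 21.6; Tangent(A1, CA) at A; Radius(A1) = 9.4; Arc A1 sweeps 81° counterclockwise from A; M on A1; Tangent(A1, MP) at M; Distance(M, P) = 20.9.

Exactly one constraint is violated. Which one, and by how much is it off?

Distance(M, P) = 20.9 — off by 4.40.

C = (0.00, 0.00) ✓; C.y = 0.00, A.y = 0.00 ✓; |CA| = 21.60 ✓; ∠(LA, AC) = 90.00° ✓; |LA| = 9.400 ✓; bearing(L→M) − bearing(L→A) = 81.00° ✓; |LM| = 9.400 ✓; ∠(LM, MP) = 90.00° ✓; |MP| = 25.30 ✗.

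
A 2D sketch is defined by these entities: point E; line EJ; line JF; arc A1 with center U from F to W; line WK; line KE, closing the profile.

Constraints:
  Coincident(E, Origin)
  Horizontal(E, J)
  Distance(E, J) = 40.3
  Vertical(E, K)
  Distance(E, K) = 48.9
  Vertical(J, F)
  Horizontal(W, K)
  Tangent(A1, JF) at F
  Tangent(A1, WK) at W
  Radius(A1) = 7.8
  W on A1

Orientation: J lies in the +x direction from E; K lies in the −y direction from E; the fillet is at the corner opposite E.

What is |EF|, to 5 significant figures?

57.561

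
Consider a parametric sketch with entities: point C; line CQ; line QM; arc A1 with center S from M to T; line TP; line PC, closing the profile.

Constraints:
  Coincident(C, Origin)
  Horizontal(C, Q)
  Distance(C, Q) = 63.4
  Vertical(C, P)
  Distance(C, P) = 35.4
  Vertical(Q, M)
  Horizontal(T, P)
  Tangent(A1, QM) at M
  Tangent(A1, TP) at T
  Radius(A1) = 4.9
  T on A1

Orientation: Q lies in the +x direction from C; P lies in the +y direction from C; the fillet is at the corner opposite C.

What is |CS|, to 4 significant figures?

65.97

C and P share the same x with |CP| = 35.4 and P on the +y side, so P = (0.000, 35.40). The virtual corner opposite C is at (63.40, 35.40). The tangent condition forces SM to be normal to QM and the tangent condition forces ST to be normal to TP, with radius 4.9, so the center S sits 4.9 in from both sides at S = (58.50, 30.50). Then |CS| = |S − C| = 65.97.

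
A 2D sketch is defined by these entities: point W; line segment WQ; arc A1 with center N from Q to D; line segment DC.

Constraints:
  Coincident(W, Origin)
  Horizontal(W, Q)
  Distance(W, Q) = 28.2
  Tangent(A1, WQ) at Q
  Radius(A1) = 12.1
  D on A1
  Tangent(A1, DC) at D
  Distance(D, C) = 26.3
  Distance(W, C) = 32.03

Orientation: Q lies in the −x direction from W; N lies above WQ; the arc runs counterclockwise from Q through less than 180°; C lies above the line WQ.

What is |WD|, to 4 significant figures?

18.59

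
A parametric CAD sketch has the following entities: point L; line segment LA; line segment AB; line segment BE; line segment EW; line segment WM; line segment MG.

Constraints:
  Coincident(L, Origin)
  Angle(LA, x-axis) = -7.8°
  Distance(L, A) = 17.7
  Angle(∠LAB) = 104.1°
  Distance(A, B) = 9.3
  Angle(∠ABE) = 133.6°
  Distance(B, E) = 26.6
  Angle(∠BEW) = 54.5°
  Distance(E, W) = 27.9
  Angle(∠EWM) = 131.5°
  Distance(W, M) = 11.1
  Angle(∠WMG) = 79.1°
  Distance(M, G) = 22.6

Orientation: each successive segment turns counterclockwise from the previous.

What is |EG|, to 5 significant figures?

25.347

L is at the origin; LA runs at -7.8° with length 17.7, so A = (17.536, -2.4022). ∠LAB = 104.1° gives AB at 68.100° from the x-axis; with |AB| = 9.3, B = (21.005, 6.2267). ∠ABE = 133.6° gives BE at 114.50° from the x-axis; with |BE| = 26.6, E = (9.9742, 30.432). ∠BEW = 54.5° gives EW at -120.00° from the x-axis; with |EW| = 27.9, W = (-3.9758, 6.2696). ∠EWM = 131.5° gives WM at -71.500° from the x-axis; with |WM| = 11.1, M = (-0.45374, -4.2568). ∠WMG = 79.1° gives MG at 29.400° from the x-axis; with |MG| = 22.6, G = (19.236, 6.8376). Then |EG| = |G − E| = 25.347.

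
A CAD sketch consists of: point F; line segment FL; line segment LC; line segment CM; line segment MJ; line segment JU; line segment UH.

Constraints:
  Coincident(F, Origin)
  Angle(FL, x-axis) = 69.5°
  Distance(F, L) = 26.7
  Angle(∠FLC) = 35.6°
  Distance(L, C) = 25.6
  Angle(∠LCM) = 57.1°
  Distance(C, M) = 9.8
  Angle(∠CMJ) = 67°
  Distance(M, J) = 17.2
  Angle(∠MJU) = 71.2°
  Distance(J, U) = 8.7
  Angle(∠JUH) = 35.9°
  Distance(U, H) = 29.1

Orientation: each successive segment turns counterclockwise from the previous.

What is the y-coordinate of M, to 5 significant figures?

6.8702

∠FLC = 35.6° gives LC at -146.10° from the x-axis; with |LC| = 25.6, C = (-11.898, 10.731). ∠LCM = 57.1° gives CM at -23.200° from the x-axis; with |CM| = 9.8, M = (-2.8903, 6.8702). So M.y = 6.8702.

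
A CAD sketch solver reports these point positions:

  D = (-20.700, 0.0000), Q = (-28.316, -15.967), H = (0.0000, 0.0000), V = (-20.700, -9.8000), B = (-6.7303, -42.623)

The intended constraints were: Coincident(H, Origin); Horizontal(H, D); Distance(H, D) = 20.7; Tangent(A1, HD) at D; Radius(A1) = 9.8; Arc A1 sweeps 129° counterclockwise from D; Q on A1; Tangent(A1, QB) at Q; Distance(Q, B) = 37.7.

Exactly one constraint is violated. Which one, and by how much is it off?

Distance(Q, B) = 37.7 — off by 3.40.

H = (0.00, 0.00) ✓; H.y = 0.00, D.y = 0.00 ✓; |HD| = 20.70 ✓; ∠(VD, DH) = 90.00° ✓; |VD| = 9.800 ✓; bearing(V→Q) − bearing(V→D) = 129.0° ✓; |VQ| = 9.800 ✓; ∠(VQ, QB) = 90.00° ✓; |QB| = 34.30 ✗.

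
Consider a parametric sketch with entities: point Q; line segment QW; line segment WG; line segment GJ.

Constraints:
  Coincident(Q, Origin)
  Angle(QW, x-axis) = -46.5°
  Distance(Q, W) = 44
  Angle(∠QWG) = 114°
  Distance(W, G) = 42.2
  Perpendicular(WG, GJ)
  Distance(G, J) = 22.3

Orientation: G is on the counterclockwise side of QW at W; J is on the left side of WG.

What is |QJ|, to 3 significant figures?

62.7

∠QWG = 114.0°, so WG runs at -46.5° + (180° − 114.0°) = 19.5° from the x-axis; with |WG| = 42.2, G = W + 42.2·(cos 19.5°, sin 19.5°) = (70.1, -17.8). WG ⟂ GJ; with |GJ| = 22.3 on the left of WG, J = G + 22.3·(-0.334, 0.943) = (62.6, 3.19). Then |QJ| = |J − Q| = 62.7.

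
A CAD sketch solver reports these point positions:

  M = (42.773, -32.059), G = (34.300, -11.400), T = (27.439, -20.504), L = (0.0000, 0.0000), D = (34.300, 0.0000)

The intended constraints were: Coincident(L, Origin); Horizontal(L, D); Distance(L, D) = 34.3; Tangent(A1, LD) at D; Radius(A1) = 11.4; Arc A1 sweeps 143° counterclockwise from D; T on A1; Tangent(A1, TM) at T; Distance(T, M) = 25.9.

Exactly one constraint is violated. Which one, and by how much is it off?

Distance(T, M) = 25.9 — off by 6.70.

L = (0.00, 0.00) ✓; L.y = 0.00, D.y = 0.00 ✓; |LD| = 34.30 ✓; ∠(GD, DL) = 90.00° ✓; |GD| = 11.40 ✓; bearing(G→T) − bearing(G→D) = 143.0° ✓; |GT| = 11.40 ✓; ∠(GT, TM) = 90.00° ✓; |TM| = 19.20 ✗.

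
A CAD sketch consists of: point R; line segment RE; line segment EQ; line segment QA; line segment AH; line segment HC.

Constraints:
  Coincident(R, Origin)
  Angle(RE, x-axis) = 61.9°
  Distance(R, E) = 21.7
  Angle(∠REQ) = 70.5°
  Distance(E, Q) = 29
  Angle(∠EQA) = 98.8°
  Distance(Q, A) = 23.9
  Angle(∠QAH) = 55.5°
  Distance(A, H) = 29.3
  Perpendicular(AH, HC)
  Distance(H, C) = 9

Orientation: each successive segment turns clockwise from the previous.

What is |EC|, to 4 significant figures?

10.54

R is at the origin; RE runs at 61.9° with length 21.7, so E = (10.22, 19.14). ∠REQ = 70.5° gives EQ at -47.60° from the x-axis; with |EQ| = 29.0, Q = (29.78, -2.273). ∠EQA = 98.8° gives QA at -128.8° from the x-axis; with |QA| = 23.9, A = (14.80, -20.90). ∠QAH = 55.5° gives AH at 106.7° from the x-axis; with |AH| = 29.3, H = (6.380, 7.165). AH ⟂ HC, so HC runs at 16.70°; with |HC| = 9.0, C = (15.00, 9.751). Then |EC| = |C − E| = 10.54.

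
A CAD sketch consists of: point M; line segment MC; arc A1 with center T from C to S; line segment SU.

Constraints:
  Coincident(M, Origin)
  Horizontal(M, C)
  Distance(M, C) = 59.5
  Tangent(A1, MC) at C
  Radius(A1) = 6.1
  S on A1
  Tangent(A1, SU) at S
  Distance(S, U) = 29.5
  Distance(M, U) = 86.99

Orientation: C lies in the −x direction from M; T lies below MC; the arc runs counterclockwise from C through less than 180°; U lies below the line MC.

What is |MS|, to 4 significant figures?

64.12

M is at the origin; MC is horizontal with |MC| = 59.5 and C on the −x side, so C = (-59.50, 0.000). Tangency of A1 to MC means the radius TC is perpendicular to MC, so T = C + (0, -6.1) = (-59.50, -6.100). Since TS ⟂ SU (tangency), |TU| = √(6.1² + 29.5²) = 30.12 regardless of where S sits on A1. So U lies on both circle(M, 86.99) and circle(T, 30.12); the below-MC intersection is U = (-83.54, -24.25). S is the foot of the tangent from U: S = (-64.09, -2.077).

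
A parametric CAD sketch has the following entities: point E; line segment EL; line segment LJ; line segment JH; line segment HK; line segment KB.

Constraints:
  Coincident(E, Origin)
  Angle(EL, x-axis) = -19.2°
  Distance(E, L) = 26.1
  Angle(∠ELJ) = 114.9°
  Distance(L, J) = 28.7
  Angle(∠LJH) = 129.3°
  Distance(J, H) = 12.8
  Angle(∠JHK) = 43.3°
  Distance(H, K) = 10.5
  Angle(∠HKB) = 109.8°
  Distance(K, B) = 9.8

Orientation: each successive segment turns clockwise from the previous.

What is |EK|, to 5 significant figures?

40.326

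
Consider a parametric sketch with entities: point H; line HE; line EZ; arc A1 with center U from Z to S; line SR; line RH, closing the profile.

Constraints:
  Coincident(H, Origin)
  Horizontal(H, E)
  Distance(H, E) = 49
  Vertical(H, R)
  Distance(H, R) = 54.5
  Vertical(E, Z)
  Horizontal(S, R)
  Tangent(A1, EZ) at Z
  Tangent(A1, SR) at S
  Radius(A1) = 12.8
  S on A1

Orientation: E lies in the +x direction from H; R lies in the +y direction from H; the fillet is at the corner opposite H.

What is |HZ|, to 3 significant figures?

64.3

H is at the origin; H and E share the same y with |HE| = 49.0 and E on the +x side, so E = (49.0, 0.00). HR is vertical with |HR| = 54.5 and R on the +y side, so R = (0.00, 54.5). The virtual corner opposite H is at (49.0, 54.5). The tangent condition forces UZ to be normal to EZ and the tangent condition forces US to be normal to SR, with radius 12.8, so the center U sits 12.8 in from both sides at U = (36.2, 41.7). That places the tangent points at Z = (49.0, 41.7) on EZ and S = (36.2, 54.5) on SR. Then |HZ| = |Z − H| = 64.3.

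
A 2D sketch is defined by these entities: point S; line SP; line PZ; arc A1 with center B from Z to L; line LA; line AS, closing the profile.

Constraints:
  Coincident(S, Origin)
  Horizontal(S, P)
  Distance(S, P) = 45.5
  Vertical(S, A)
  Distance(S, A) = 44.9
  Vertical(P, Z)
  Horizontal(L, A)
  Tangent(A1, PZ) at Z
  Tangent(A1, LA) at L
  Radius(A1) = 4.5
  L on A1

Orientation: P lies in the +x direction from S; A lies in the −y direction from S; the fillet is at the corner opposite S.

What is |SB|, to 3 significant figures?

57.6

SA is vertical with |SA| = 44.9 and A on the −y side, so A = (0.00, -44.9). The virtual corner opposite S is at (45.5, -44.9). A1 meets PZ tangentially, so BZ is at right angles to PZ and A1 meets LA tangentially, so BL is at right angles to LA, with radius 4.5, so the center B sits 4.5 in from both sides at B = (41.0, -40.4). Then |SB| = |B − S| = 57.6.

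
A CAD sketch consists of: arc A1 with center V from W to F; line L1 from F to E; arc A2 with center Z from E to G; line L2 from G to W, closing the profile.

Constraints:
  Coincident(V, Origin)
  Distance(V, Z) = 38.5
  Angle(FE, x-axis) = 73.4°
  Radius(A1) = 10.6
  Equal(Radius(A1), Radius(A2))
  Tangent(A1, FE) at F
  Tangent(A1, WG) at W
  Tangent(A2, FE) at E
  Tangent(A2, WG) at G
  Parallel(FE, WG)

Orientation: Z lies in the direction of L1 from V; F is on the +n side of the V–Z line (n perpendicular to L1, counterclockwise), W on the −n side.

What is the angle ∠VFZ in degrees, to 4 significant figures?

74.61°

The slot axis is L1's direction at 73.4°, so u = (cos 73.4°, sin 73.4°) = (0.2857, 0.9583) and n = (−sin 73.4°, cos 73.4°) = (-0.9583, 0.2857). V is at the origin and Z lies 38.5 along u from V, so Z = 38.5·u = (11.00, 36.90). Tangency of A1 to both parallel lines with radius 10.6 puts F and W at V ± 10.6·n: F = (-10.16, 3.028), W = (10.16, -3.028). Then cos ∠VFZ = FV·FZ / (|FV||FZ|), giving 74.61°.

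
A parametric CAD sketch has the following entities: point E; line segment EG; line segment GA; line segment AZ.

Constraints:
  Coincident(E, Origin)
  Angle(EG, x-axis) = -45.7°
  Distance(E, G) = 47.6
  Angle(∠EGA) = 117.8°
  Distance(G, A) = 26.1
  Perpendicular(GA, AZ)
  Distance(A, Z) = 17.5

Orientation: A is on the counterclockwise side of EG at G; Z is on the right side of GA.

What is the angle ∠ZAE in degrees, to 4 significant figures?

131.1°

E is at the origin; EG runs at -45.7° with length 47.6, so G = 47.6·(cos -45.7°, sin -45.7°) = (33.24, -34.07). ∠EGA = 117.8°, so GA runs at -45.7° + (180° − 117.8°) = 16.50° from the x-axis; with |GA| = 26.1, A = G + 26.1·(cos 16.50°, sin 16.50°) = (58.27, -26.65). The perpendicularity gives AZ at right angles to GA; with |AZ| = 17.5 on the right of GA, Z = A + 17.5·(0.2840, -0.9588) = (63.24, -43.43). Then cos ∠ZAE = AZ·AE / (|AZ||AE|), giving 131.1°.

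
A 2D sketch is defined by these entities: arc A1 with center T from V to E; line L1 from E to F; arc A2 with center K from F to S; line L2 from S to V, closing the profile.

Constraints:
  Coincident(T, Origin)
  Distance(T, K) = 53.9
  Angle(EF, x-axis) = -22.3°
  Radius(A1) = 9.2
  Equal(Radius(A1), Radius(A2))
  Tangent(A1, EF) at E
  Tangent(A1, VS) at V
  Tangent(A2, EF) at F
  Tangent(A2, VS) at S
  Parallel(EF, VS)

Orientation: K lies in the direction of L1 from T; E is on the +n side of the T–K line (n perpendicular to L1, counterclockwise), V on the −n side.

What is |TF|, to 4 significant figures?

54.68

Tangency of A1 to both parallel lines with radius 9.2 puts E and V at T ± 9.2·n: E = (3.491, 8.512), V = (-3.491, -8.512). Equal radii place F and S the same way about K: F = K + 9.2·n = (53.36, -11.94), S = K − 9.2·n = (46.38, -28.96). Then |TF| = |F − T| = 54.68.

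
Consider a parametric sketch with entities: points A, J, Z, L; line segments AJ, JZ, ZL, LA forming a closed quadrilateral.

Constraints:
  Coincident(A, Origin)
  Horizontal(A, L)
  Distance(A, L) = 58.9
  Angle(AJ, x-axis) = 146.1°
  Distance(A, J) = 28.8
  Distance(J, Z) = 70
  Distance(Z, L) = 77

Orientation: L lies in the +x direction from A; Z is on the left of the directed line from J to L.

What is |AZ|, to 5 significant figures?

71.843

Checks: |JZ| = 70.00 ✓; |ZL| = 77.00 ✓.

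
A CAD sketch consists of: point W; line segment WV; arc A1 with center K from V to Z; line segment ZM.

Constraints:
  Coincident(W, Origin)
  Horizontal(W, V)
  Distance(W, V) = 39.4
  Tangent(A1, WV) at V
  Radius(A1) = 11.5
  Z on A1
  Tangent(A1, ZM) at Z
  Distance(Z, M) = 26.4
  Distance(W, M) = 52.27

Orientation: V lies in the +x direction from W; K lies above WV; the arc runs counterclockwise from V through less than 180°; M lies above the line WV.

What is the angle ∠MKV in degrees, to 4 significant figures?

169.0°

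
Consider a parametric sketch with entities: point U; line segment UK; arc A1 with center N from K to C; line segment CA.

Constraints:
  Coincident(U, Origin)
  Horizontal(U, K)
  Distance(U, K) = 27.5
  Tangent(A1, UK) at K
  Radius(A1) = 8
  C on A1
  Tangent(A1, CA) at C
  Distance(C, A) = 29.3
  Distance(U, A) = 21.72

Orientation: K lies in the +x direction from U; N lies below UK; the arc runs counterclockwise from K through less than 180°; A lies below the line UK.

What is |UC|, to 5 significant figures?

22.231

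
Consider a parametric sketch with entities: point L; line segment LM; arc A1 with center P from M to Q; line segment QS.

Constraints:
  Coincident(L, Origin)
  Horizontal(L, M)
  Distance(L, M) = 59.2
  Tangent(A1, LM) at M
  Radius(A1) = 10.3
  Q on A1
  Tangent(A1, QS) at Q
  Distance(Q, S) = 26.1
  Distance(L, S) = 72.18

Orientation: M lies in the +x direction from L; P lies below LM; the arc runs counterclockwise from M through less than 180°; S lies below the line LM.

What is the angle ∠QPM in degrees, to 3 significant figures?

116°

Checks: |PQ| = 10.30 ✓; ∠(PQ, QS) = 90.00° ✓; |QS| = 26.10 ✓; |LS| = 72.18 ✓.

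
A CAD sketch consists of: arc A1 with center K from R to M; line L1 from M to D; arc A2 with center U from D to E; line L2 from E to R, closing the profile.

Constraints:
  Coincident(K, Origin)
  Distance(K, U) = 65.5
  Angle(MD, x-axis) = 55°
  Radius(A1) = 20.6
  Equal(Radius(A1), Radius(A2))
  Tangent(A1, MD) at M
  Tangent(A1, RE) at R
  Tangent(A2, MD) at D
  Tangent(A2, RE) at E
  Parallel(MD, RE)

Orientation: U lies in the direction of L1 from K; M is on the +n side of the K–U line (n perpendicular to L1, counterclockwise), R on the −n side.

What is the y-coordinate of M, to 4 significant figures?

11.82

K is at the origin and U lies 65.5 along u from K, so U = 65.5·u = (37.57, 53.65). Tangency of A1 to both parallel lines with radius 20.6 puts M and R at K ± 20.6·n: M = (-16.87, 11.82), R = (16.87, -11.82). So M.y = 11.82.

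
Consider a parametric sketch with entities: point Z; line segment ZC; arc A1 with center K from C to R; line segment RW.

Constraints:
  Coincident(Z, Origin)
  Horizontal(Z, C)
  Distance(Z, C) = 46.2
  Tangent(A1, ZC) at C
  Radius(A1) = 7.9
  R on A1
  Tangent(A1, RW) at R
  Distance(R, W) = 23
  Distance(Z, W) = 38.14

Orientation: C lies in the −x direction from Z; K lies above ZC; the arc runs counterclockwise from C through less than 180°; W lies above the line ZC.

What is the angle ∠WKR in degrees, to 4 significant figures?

71.04°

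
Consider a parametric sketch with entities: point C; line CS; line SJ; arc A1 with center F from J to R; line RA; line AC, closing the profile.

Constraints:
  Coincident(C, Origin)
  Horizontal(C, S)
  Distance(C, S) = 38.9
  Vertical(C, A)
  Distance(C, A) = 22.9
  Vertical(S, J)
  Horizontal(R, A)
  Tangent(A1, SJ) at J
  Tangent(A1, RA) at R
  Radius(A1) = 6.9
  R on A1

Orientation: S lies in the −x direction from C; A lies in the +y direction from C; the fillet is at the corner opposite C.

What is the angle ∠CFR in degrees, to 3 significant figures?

117°

C is at the origin; CS is horizontal with |CS| = 38.9 and S on the −x side, so S = (-38.9, 0.00). C and A share the same x with |CA| = 22.9 and A on the +y side, so A = (0.00, 22.9). The virtual corner opposite C is at (-38.9, 22.9). Tangency of A1 to SJ means the radius FJ is perpendicular to SJ and the tangent condition forces FR to be normal to RA, with radius 6.9, so the center F sits 6.9 in from both sides at F = (-32.0, 16.0). That places the tangent points at J = (-38.9, 16.0) on SJ and R = (-32.0, 22.9) on RA. Then cos ∠CFR = FC·FR / (|FC||FR|), giving 117°.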